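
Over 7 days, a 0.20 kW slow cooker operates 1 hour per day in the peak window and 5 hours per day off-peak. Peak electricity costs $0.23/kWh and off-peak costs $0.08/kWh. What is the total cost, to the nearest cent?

Peak energy = 0.2 kW × 1 h × 7 = 1.4 kWh
Off-peak energy = 0.2 kW × 5 h × 7 = 7 kWh
Cost = 1.4 × $0.23 + 7 × $0.08 = $0.322 + $0.56 = $0.88

$0.88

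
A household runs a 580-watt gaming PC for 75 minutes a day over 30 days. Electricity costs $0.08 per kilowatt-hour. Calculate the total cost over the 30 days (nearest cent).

$1.74

Runtime = 75 min × 30 = 2250 min = 37.5 h
Energy = 0.58 kW × 37.5 h = 21.75 kWh
Cost = 21.75 kWh × $0.08/kWh = $1.74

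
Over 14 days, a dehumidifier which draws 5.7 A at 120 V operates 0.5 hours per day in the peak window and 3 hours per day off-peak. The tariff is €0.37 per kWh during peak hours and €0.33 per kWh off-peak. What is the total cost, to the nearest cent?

€11.25

Power = 5.7 A × 120 V = 684 W = 0.684 kW
Peak energy = 0.684 kW × 0.5 h × 14 = 4.788 kWh
Off-peak energy = 0.684 kW × 3 h × 14 = 28.728 kWh
Cost = 4.788 × €0.37 + 28.728 × €0.33 = €1.77156 + €9.48024 = €11.25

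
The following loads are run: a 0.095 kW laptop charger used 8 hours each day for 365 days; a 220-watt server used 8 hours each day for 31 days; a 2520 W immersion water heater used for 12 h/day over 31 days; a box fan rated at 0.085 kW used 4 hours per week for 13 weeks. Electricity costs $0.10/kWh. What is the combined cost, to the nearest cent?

laptop charger: Runtime = 8 h/day × 365 days = 2920 h
laptop charger: 0.095 kW × 2920 h = 277.4 kWh
server: Runtime = 8 h/day × 31 days = 248 h
server: 0.22 kW × 248 h = 54.56 kWh
immersion water heater: Runtime = 12 h/day × 31 days = 372 h
immersion water heater: 2.52 kW × 372 h = 937.44 kWh
box fan: Runtime = 4 h/week × 13 weeks = 52 h
box fan: 0.085 kW × 52 h = 4.42 kWh
Total energy = 1273.82 kWh
Cost = 1273.82 × $0.10 = $127.38

$127.38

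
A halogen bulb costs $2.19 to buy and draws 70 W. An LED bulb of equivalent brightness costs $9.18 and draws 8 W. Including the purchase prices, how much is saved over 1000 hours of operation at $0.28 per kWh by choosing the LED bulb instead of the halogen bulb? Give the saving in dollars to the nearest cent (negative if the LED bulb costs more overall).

halogen bulb: $2.19 + (70/1000) kW × 1000 h × $0.28 = $2.19 + $19.6 = $21.79
LED bulb: $9.18 + (8/1000) kW × 1000 h × $0.28 = $9.18 + $2.24 = $11.42
Saving = $21.79 − $11.42 = $10.37

$10.37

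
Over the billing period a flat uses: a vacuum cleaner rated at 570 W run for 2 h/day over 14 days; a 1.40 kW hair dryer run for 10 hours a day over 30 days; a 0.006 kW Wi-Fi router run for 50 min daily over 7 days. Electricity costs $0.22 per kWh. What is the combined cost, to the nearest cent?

$95.92

vacuum cleaner: Runtime = 2 h/day × 14 days = 28 h
vacuum cleaner: 0.57 kW × 28 h = 15.96 kWh
hair dryer: Runtime = 10 h/day × 30 days = 300 h
hair dryer: 1.4 kW × 300 h = 420 kWh
Wi-Fi router: Runtime = 50 min × 7 = 350 min = 5.833333… h
Wi-Fi router: 0.006 kW × 5.833333… h = 0.035 kWh
Total energy = 435.995 kWh
Cost = 435.995 × $0.22 = $95.92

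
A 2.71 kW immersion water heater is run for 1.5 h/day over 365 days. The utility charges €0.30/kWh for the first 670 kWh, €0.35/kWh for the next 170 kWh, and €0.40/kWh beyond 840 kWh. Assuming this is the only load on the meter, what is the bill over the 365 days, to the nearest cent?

Runtime = 1.5 h/day × 365 days = 547.5 h
Energy = 2.71 kW × 547.5 h = 1483.725 kWh
Tier 1 (0–670 kWh): 670 × €0.30 = €201
Tier 2 (670–840 kWh): 170 × €0.35 = €59.5
Above 840 kWh: 643.725 × €0.40 = €257.49
Bill = €517.99

€517.99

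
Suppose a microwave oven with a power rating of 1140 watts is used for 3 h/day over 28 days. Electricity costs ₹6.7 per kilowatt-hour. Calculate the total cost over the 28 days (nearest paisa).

Runtime = 3 h/day × 28 days = 84 h
Energy = 1.14 kW × 84 h = 95.76 kWh
Cost = 95.76 kWh × ₹6.7/kWh = ₹641.59

₹641.59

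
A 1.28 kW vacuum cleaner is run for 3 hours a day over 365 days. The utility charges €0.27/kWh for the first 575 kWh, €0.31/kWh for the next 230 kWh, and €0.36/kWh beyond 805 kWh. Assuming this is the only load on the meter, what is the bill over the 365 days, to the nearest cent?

Runtime = 3 h/day × 365 days = 1095 h
Energy = 1.28 kW × 1095 h = 1401.6 kWh
Tier 1 (0–575 kWh): 575 × €0.27 = €155.25
Tier 2 (575–805 kWh): 230 × €0.31 = €71.3
Above 805 kWh: 596.6 × €0.36 = €214.776
Bill = €441.33

€441.33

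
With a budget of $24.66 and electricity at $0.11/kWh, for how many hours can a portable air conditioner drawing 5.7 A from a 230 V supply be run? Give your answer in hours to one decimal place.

Power = 5.7 A × 230 V = 1311 W = 1.311 kW
Energy available = $24.66 ÷ $0.11/kWh = 224.1818 kWh
Hours = 224.1818 kWh ÷ 1.311 kW = 171.0 h

171.0 h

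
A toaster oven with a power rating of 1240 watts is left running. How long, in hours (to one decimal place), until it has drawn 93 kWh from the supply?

Hours = 93 kWh ÷ 1.24 kW = 75.0 h

75.0 h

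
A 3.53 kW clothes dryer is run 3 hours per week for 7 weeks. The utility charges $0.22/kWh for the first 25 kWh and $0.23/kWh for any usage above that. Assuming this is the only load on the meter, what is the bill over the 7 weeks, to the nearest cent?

Runtime = 3 h/week × 7 weeks = 21 h
Energy = 3.53 kW × 21 h = 74.13 kWh
Tier 1 (0–25 kWh): 25 × $0.22 = $5.5
Above 25 kWh: 49.13 × $0.23 = $11.2999
Bill = $16.80

$16.80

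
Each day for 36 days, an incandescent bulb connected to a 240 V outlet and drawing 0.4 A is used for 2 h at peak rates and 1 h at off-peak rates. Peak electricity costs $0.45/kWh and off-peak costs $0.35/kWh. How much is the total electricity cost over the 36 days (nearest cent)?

$4.32

Power = 0.4 A × 240 V = 96 W = 0.096 kW
Peak energy = 0.096 kW × 2 h × 36 = 6.912 kWh
Off-peak energy = 0.096 kW × 1 h × 36 = 3.456 kWh
Cost = 6.912 × $0.45 + 3.456 × $0.35 = $3.1104 + $1.2096 = $4.32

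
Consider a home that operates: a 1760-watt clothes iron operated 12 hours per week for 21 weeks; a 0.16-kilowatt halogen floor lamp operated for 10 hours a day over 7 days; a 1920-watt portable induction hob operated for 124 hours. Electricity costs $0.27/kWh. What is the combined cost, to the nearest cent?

$187.06

clothes iron: Runtime = 12 h/week × 21 weeks = 252 h
clothes iron: 1.76 kW × 252 h = 443.52 kWh
halogen floor lamp: Runtime = 10 h/day × 7 days = 70 h
halogen floor lamp: 0.16 kW × 70 h = 11.2 kWh
portable induction hob: 1.92 kW × 124 h = 238.08 kWh
Total energy = 692.8 kWh
Cost = 692.8 × $0.27 = $187.06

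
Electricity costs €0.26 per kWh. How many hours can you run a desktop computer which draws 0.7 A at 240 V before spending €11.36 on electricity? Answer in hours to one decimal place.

Power = 0.7 A × 240 V = 168 W = 0.168 kW
Energy available = €11.36 ÷ €0.26/kWh = 43.6923 kWh
Hours = 43.6923 kWh ÷ 0.168 kW = 260.1 h

260.1 h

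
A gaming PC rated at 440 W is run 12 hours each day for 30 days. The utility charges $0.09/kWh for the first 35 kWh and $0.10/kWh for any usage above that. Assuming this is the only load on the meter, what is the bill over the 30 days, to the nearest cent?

$15.49

Runtime = 12 h/day × 30 days = 360 h
Energy = 0.44 kW × 360 h = 158.4 kWh
Tier 1 (0–35 kWh): 35 × $0.09 = $3.15
Above 35 kWh: 123.4 × $0.10 = $12.34
Bill = $15.49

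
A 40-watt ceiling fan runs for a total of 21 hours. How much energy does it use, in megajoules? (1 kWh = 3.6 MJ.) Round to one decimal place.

3.0 MJ

Energy = 0.04 kW × 21 h = 0.84 kWh
= 0.84 × 3.6 MJ = 3.0 MJ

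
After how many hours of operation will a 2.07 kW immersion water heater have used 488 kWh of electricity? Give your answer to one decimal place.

235.7 h

Hours = 488 kWh ÷ 2.07 kW = 235.7 h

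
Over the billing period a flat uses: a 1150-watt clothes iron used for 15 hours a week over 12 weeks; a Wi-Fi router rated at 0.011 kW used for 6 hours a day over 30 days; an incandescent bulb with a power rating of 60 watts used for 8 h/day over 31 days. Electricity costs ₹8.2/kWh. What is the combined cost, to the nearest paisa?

clothes iron: Runtime = 15 h/week × 12 weeks = 180 h
clothes iron: 1.15 kW × 180 h = 207 kWh
Wi-Fi router: Runtime = 6 h/day × 30 days = 180 h
Wi-Fi router: 0.011 kW × 180 h = 1.98 kWh
incandescent bulb: Runtime = 8 h/day × 31 days = 248 h
incandescent bulb: 0.06 kW × 248 h = 14.88 kWh
Total energy = 223.86 kWh
Cost = 223.86 × ₹8.2 = ₹1835.65

₹1835.65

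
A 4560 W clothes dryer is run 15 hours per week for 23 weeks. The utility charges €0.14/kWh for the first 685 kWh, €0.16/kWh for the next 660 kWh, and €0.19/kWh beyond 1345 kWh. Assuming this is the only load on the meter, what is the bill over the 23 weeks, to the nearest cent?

€244.86

Runtime = 15 h/week × 23 weeks = 345 h
Energy = 4.56 kW × 345 h = 1573.2 kWh
Tier 1 (0–685 kWh): 685 × €0.14 = €95.9
Tier 2 (685–1345 kWh): 660 × €0.16 = €105.6
Above 1345 kWh: 228.2 × €0.19 = €43.358
Bill = €244.86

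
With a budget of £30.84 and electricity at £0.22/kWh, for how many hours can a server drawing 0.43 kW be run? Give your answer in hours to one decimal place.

326.0 h

Energy available = £30.84 ÷ £0.22/kWh = 140.1818 kWh
Hours = 140.1818 kWh ÷ 0.43 kW = 326.0 h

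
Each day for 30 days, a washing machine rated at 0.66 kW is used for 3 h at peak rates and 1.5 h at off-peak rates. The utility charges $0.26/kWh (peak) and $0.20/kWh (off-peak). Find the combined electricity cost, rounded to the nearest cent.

$21.38

Peak energy = 0.66 kW × 3 h × 30 = 59.4 kWh
Off-peak energy = 0.66 kW × 1.5 h × 30 = 29.7 kWh
Cost = 59.4 × $0.26 + 29.7 × $0.20 = $15.444 + $5.94 = $21.38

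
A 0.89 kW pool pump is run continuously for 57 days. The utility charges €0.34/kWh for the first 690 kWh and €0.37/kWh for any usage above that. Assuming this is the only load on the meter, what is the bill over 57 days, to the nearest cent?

Runtime = 24 h × 57 = 1368 h
Energy = 0.89 kW × 1368 h = 1217.52 kWh
Tier 1 (0–690 kWh): 690 × €0.34 = €234.6
Above 690 kWh: 527.52 × €0.37 = €195.1824
Bill = €429.78

€429.78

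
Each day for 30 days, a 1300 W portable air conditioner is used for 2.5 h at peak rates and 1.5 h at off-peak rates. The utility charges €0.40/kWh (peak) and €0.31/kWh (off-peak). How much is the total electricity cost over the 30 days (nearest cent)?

€57.14

Peak energy = 1.3 kW × 2.5 h × 30 = 97.5 kWh
Off-peak energy = 1.3 kW × 1.5 h × 30 = 58.5 kWh
Cost = 97.5 × €0.40 + 58.5 × €0.31 = €39 + €18.135 = €57.14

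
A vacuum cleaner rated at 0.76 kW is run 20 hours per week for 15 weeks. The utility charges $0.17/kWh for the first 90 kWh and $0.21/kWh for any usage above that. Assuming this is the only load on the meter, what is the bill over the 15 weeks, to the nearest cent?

$44.28

Runtime = 20 h/week × 15 weeks = 300 h
Energy = 0.76 kW × 300 h = 228 kWh
Tier 1 (0–90 kWh): 90 × $0.17 = $15.3
Above 90 kWh: 138 × $0.21 = $28.98
Bill = $44.28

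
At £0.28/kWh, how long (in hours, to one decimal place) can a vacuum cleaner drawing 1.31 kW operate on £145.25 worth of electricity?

Energy available = £145.25 ÷ £0.28/kWh = 518.75 kWh
Hours = 518.75 kWh ÷ 1.31 kW = 396.0 h

396.0 h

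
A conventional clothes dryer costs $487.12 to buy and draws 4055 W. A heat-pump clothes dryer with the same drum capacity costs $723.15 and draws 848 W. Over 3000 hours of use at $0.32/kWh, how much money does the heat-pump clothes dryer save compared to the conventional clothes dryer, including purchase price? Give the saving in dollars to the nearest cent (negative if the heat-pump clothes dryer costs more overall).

conventional clothes dryer: $487.12 + (4055/1000) kW × 3000 h × $0.32 = $487.12 + $3892.8 = $4379.92
heat-pump clothes dryer: $723.15 + (848/1000) kW × 3000 h × $0.32 = $723.15 + $814.08 = $1537.23
Saving = $4379.92 − $1537.23 = $2842.69

$2842.69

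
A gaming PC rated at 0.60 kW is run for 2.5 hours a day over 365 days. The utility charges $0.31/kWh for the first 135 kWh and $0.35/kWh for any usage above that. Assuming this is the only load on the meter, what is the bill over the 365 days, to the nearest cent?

$186.23

Runtime = 2.5 h/day × 365 days = 912.5 h
Energy = 0.6 kW × 912.5 h = 547.5 kWh
Tier 1 (0–135 kWh): 135 × $0.31 = $41.85
Above 135 kWh: 412.5 × $0.35 = $144.375
Bill = $186.23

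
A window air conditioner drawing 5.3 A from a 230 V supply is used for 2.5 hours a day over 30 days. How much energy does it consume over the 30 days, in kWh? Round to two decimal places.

91.43 kWh

Power = 5.3 A × 230 V = 1219 W = 1.219 kW
Runtime = 2.5 h/day × 30 days = 75 h
Energy = 1.219 kW × 75 h = 91.425 kWh ≈ 91.43 kWh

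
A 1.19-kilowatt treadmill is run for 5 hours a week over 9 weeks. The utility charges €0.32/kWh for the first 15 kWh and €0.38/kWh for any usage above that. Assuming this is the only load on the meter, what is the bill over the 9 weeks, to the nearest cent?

Runtime = 5 h/week × 9 weeks = 45 h
Energy = 1.19 kW × 45 h = 53.55 kWh
Tier 1 (0–15 kWh): 15 × €0.32 = €4.8
Above 15 kWh: 38.55 × €0.38 = €14.649
Bill = €19.45

€19.45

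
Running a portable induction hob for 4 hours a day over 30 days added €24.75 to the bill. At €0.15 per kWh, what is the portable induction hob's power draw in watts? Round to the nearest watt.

1375 W

Energy = €24.75 ÷ €0.15/kWh = 165 kWh
Runtime = 4 h/day × 30 days = 120 h
Power = 165 kWh ÷ 120 h = 1.375 kW = 1375 W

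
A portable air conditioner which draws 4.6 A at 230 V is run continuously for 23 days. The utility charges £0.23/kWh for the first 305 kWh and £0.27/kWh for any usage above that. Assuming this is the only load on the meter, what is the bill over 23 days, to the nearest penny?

£145.48

Power = 4.6 A × 230 V = 1058 W = 1.058 kW
Runtime = 24 h × 23 = 552 h
Energy = 1.058 kW × 552 h = 584.016 kWh
Tier 1 (0–305 kWh): 305 × £0.23 = £70.15
Above 305 kWh: 279.016 × £0.27 = £75.33432
Bill = £145.48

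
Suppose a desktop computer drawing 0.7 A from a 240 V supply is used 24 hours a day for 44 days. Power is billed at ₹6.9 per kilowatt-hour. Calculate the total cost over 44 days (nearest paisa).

₹1224.12

Power = 0.7 A × 240 V = 168 W = 0.168 kW
Runtime = 24 h × 44 = 1056 h
Energy = 0.168 kW × 1056 h = 177.408 kWh
Cost = 177.408 kWh × ₹6.9/kWh = ₹1224.12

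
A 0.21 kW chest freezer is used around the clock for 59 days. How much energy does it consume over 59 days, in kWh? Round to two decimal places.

297.36 kWh

Runtime = 24 h × 59 = 1416 h
Energy = 0.21 kW × 1416 h = 297.36 kWh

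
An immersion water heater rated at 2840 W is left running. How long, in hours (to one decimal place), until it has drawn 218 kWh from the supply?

Hours = 218 kWh ÷ 2.84 kW = 76.8 h

76.8 h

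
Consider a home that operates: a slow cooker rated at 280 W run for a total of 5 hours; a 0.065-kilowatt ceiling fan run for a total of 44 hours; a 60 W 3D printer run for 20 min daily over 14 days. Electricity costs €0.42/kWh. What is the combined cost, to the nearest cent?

€1.91

slow cooker: 0.28 kW × 5 h = 1.4 kWh
ceiling fan: 0.065 kW × 44 h = 2.86 kWh
3D printer: Runtime = 20 min × 14 = 280 min = 4.666666… h
3D printer: 0.06 kW × 4.666666… h = 0.28 kWh
Total energy = 4.54 kWh
Cost = 4.54 × €0.42 = €1.91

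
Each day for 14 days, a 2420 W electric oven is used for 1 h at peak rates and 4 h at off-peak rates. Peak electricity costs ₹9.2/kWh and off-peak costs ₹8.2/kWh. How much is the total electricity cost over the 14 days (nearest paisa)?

Peak energy = 2.42 kW × 1 h × 14 = 33.88 kWh
Off-peak energy = 2.42 kW × 4 h × 14 = 135.52 kWh
Cost = 33.88 × ₹9.2 + 135.52 × ₹8.2 = ₹311.696 + ₹1111.264 = ₹1422.96

₹1422.96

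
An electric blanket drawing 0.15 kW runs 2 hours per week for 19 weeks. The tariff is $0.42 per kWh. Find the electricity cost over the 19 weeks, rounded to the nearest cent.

$2.39

Runtime = 2 h/week × 19 weeks = 38 h
Energy = 0.15 kW × 38 h = 5.7 kWh
Cost = 5.7 kWh × $0.42/kWh = $2.39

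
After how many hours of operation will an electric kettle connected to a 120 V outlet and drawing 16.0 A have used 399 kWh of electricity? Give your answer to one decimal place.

207.8 h

Power = 16.0 A × 120 V = 1920 W = 1.92 kW
Hours = 399 kWh ÷ 1.92 kW = 207.8 h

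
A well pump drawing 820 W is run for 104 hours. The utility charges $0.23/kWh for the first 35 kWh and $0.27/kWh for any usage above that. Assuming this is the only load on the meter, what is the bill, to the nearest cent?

Energy = 0.82 kW × 104 h = 85.28 kWh
Tier 1 (0–35 kWh): 35 × $0.23 = $8.05
Above 35 kWh: 50.28 × $0.27 = $13.5756
Bill = $21.63

$21.63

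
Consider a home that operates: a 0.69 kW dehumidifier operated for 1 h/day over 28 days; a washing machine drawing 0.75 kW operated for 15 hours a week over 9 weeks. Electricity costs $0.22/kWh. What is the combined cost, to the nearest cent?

dehumidifier: Runtime = 1 h/day × 28 days = 28 h
dehumidifier: 0.69 kW × 28 h = 19.32 kWh
washing machine: Runtime = 15 h/week × 9 weeks = 135 h
washing machine: 0.75 kW × 135 h = 101.25 kWh
Total energy = 120.57 kWh
Cost = 120.57 × $0.22 = $26.53

$26.53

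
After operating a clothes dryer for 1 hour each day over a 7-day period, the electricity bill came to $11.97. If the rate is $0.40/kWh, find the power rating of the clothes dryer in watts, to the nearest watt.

4275 W

Energy = $11.97 ÷ $0.40/kWh = 29.925 kWh
Runtime = 1 h/day × 7 days = 7 h
Power = 29.925 kWh ÷ 7 h = 4.275 kW = 4275 W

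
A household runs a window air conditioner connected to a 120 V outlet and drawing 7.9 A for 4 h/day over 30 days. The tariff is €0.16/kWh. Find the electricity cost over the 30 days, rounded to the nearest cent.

Power = 7.9 A × 120 V = 948 W = 0.948 kW
Runtime = 4 h/day × 30 days = 120 h
Energy = 0.948 kW × 120 h = 113.76 kWh
Cost = 113.76 kWh × €0.16/kWh = €18.20

€18.20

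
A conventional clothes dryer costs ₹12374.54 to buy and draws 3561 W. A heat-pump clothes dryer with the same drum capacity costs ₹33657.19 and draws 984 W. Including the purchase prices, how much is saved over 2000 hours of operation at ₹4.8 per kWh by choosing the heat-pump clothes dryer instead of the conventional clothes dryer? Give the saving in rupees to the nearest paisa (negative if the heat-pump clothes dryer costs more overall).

₹3456.55

conventional clothes dryer: ₹12374.54 + (3561/1000) kW × 2000 h × ₹4.8 = ₹12374.54 + ₹34185.6 = ₹46560.14
heat-pump clothes dryer: ₹33657.19 + (984/1000) kW × 2000 h × ₹4.8 = ₹33657.19 + ₹9446.4 = ₹43103.59
Saving = ₹46560.14 − ₹43103.59 = ₹3456.55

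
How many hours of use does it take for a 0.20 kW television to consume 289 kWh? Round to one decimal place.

Hours = 289 kWh ÷ 0.2 kW = 1445.0 h

1445.0 h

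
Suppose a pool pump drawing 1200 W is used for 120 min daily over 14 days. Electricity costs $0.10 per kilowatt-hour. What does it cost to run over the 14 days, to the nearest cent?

$3.36

Runtime = 120 min × 14 = 1680 min = 28 h
Energy = 1.2 kW × 28 h = 33.6 kWh
Cost = 33.6 kWh × $0.10/kWh = $3.36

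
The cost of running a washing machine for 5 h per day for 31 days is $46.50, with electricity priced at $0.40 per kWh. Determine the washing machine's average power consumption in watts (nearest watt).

Energy = $46.50 ÷ $0.40/kWh = 116.25 kWh
Runtime = 5 h/day × 31 days = 155 h
Power = 116.25 kWh ÷ 155 h = 0.75 kW = 750 W

750 W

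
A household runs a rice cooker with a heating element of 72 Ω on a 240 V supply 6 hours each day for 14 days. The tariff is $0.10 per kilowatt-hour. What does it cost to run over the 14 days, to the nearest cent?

$6.72

Power = V²/R = 240²/72 = 800 W = 0.8 kW
Runtime = 6 h/day × 14 days = 84 h
Energy = 0.8 kW × 84 h = 67.2 kWh
Cost = 67.2 kWh × $0.10/kWh = $6.72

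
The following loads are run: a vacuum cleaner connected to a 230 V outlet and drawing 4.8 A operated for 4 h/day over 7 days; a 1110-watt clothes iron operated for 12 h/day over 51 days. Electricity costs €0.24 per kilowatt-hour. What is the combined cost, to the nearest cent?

€170.46

vacuum cleaner: Power = 4.8 A × 230 V = 1104 W = 1.104 kW
vacuum cleaner: Runtime = 4 h/day × 7 days = 28 h
vacuum cleaner: 1.104 kW × 28 h = 30.912 kWh
clothes iron: Runtime = 12 h/day × 51 days = 612 h
clothes iron: 1.11 kW × 612 h = 679.32 kWh
Total energy = 710.232 kWh
Cost = 710.232 × €0.24 = €170.46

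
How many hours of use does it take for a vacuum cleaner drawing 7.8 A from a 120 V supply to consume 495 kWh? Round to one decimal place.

Power = 7.8 A × 120 V = 936 W = 0.936 kW
Hours = 495 kWh ÷ 0.936 kW = 528.8 h

528.8 h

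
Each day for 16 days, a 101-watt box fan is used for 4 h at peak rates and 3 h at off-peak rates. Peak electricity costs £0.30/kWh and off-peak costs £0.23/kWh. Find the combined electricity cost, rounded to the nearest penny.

£3.05

Peak energy = 0.101 kW × 4 h × 16 = 6.464 kWh
Off-peak energy = 0.101 kW × 3 h × 16 = 4.848 kWh
Cost = 6.464 × £0.30 + 4.848 × £0.23 = £1.9392 + £1.11504 = £3.05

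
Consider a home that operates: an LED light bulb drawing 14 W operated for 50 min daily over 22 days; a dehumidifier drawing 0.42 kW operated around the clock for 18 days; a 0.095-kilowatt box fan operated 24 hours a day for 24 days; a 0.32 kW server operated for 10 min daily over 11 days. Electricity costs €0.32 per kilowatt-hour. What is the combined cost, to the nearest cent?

LED light bulb: Runtime = 50 min × 22 = 1100 min = 18.333333… h
LED light bulb: 0.014 kW × 18.333333… h = 0.256666… kWh
dehumidifier: Runtime = 24 h × 18 = 432 h
dehumidifier: 0.42 kW × 432 h = 181.44 kWh
box fan: Runtime = 24 h × 24 = 576 h
box fan: 0.095 kW × 576 h = 54.72 kWh
server: Runtime = 10 min × 11 = 110 min = 1.833333… h
server: 0.32 kW × 1.833333… h = 0.586666… kWh
Total energy = 237.003333… kWh
Cost = 237.003333… × €0.32 = €75.84

€75.84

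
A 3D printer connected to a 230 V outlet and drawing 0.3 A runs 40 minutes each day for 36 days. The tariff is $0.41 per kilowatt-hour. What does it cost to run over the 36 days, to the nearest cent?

Power = 0.3 A × 230 V = 69 W = 0.069 kW
Runtime = 40 min × 36 = 1440 min = 24 h
Energy = 0.069 kW × 24 h = 1.656 kWh
Cost = 1.656 kWh × $0.41/kWh = $0.68

$0.68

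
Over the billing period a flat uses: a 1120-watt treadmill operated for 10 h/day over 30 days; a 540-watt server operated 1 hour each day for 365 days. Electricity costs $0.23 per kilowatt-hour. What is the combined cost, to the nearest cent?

treadmill: Runtime = 10 h/day × 30 days = 300 h
treadmill: 1.12 kW × 300 h = 336 kWh
server: Runtime = 1 h/day × 365 days = 365 h
server: 0.54 kW × 365 h = 197.1 kWh
Total energy = 533.1 kWh
Cost = 533.1 × $0.23 = $122.61

$122.61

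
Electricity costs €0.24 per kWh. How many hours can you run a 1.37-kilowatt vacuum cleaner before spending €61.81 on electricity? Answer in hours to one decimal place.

Energy available = €61.81 ÷ €0.24/kWh = 257.5417 kWh
Hours = 257.5417 kWh ÷ 1.37 kW = 188.0 h

188.0 h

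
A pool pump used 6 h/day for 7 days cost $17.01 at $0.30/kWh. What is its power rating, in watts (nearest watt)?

Energy = $17.01 ÷ $0.30/kWh = 56.7 kWh
Runtime = 6 h/day × 7 days = 42 h
Power = 56.7 kWh ÷ 42 h = 1.35 kW = 1350 W

1350 W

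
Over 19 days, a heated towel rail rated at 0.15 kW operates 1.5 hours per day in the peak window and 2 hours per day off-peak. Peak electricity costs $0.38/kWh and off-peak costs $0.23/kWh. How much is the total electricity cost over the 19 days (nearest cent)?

Peak energy = 0.15 kW × 1.5 h × 19 = 4.275 kWh
Off-peak energy = 0.15 kW × 2 h × 19 = 5.7 kWh
Cost = 4.275 × $0.38 + 5.7 × $0.23 = $1.6245 + $1.311 = $2.94

$2.94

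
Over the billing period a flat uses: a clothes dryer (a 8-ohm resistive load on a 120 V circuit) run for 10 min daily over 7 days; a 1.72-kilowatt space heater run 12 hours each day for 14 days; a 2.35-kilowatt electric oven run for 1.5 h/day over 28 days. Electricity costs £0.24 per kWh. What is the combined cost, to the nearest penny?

clothes dryer: Power = V²/R = 120²/8 = 1800 W = 1.8 kW
clothes dryer: Runtime = 10 min × 7 = 70 min = 1.166666… h
clothes dryer: 1.8 kW × 1.166666… h = 2.1 kWh
space heater: Runtime = 12 h/day × 14 days = 168 h
space heater: 1.72 kW × 168 h = 288.96 kWh
electric oven: Runtime = 1.5 h/day × 28 days = 42 h
electric oven: 2.35 kW × 42 h = 98.7 kWh
Total energy = 389.76 kWh
Cost = 389.76 × £0.24 = £93.54

£93.54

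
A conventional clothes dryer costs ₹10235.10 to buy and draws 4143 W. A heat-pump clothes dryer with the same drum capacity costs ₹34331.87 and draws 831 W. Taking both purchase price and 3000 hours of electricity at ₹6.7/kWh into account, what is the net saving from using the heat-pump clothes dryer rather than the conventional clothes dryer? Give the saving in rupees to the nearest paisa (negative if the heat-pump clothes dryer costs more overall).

conventional clothes dryer: ₹10235.10 + (4143/1000) kW × 3000 h × ₹6.7 = ₹10235.10 + ₹83274.3 = ₹93509.4
heat-pump clothes dryer: ₹34331.87 + (831/1000) kW × 3000 h × ₹6.7 = ₹34331.87 + ₹16703.1 = ₹51034.97
Saving = ₹93509.4 − ₹51034.97 = ₹42474.43

₹42474.43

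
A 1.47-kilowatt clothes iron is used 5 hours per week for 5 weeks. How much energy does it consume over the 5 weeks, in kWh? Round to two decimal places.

Runtime = 5 h/week × 5 weeks = 25 h
Energy = 1.47 kW × 25 h = 36.75 kWh

36.75 kWh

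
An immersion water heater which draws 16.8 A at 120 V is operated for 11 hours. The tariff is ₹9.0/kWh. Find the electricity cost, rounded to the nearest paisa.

Power = 16.8 A × 120 V = 2016 W = 2.016 kW
Energy = 2.016 kW × 11 h = 22.176 kWh
Cost = 22.176 kWh × ₹9.0/kWh = ₹199.58

₹199.58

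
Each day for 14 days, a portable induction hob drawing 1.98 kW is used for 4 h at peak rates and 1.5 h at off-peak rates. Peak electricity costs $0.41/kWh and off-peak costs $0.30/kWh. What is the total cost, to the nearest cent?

$57.93

Peak energy = 1.98 kW × 4 h × 14 = 110.88 kWh
Off-peak energy = 1.98 kW × 1.5 h × 14 = 41.58 kWh
Cost = 110.88 × $0.41 + 41.58 × $0.30 = $45.4608 + $12.474 = $57.93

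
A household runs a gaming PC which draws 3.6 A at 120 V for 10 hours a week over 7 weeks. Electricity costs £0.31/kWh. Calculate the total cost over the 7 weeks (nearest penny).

Power = 3.6 A × 120 V = 432 W = 0.432 kW
Runtime = 10 h/week × 7 weeks = 70 h
Energy = 0.432 kW × 70 h = 30.24 kWh
Cost = 30.24 kWh × £0.31/kWh = £9.37

£9.37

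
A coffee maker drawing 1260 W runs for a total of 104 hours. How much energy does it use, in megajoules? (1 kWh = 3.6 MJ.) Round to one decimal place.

Energy = 1.26 kW × 104 h = 131.04 kWh
= 131.04 × 3.6 MJ = 471.7 MJ

471.7 MJ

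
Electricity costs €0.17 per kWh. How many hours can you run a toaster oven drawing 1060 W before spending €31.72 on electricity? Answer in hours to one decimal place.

Energy available = €31.72 ÷ €0.17/kWh = 186.5882 kWh
Hours = 186.5882 kWh ÷ 1.06 kW = 176.0 h

176.0 h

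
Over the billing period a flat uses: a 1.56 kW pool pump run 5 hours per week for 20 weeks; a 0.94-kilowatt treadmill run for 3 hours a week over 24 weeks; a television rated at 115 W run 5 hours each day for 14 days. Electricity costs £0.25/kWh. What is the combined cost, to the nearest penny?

pool pump: Runtime = 5 h/week × 20 weeks = 100 h
pool pump: 1.56 kW × 100 h = 156 kWh
treadmill: Runtime = 3 h/week × 24 weeks = 72 h
treadmill: 0.94 kW × 72 h = 67.68 kWh
television: Runtime = 5 h/day × 14 days = 70 h
television: 0.115 kW × 70 h = 8.05 kWh
Total energy = 231.73 kWh
Cost = 231.73 × £0.25 = £57.93

£57.93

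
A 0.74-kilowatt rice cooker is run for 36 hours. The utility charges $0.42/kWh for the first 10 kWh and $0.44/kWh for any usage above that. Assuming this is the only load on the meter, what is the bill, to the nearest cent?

Energy = 0.74 kW × 36 h = 26.64 kWh
Tier 1 (0–10 kWh): 10 × $0.42 = $4.2
Above 10 kWh: 16.64 × $0.44 = $7.3216
Bill = $11.52

$11.52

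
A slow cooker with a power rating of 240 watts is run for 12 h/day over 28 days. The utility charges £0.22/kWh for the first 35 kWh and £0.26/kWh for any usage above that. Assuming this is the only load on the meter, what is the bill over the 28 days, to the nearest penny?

Runtime = 12 h/day × 28 days = 336 h
Energy = 0.24 kW × 336 h = 80.64 kWh
Tier 1 (0–35 kWh): 35 × £0.22 = £7.7
Above 35 kWh: 45.64 × £0.26 = £11.8664
Bill = £19.57

£19.57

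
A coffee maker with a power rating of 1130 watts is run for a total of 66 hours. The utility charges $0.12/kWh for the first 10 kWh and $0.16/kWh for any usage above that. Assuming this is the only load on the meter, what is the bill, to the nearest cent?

$11.53

Energy = 1.13 kW × 66 h = 74.58 kWh
Tier 1 (0–10 kWh): 10 × $0.12 = $1.2
Above 10 kWh: 64.58 × $0.16 = $10.3328
Bill = $11.53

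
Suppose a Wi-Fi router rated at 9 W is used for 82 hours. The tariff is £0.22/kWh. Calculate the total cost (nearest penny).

Energy = 0.009 kW × 82 h = 0.738 kWh
Cost = 0.738 kWh × £0.22/kWh = £0.16

£0.16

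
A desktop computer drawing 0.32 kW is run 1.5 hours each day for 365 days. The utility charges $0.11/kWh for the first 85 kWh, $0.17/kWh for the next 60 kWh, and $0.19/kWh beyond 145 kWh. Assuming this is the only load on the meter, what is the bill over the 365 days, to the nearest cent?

$25.29

Runtime = 1.5 h/day × 365 days = 547.5 h
Energy = 0.32 kW × 547.5 h = 175.2 kWh
Tier 1 (0–85 kWh): 85 × $0.11 = $9.35
Tier 2 (85–145 kWh): 60 × $0.17 = $10.2
Above 145 kWh: 30.2 × $0.19 = $5.738
Bill = $25.29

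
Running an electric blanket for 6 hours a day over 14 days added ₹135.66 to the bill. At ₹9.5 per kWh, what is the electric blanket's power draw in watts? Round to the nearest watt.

170 W

Energy = ₹135.66 ÷ ₹9.5/kWh = 14.28 kWh
Runtime = 6 h/day × 14 days = 84 h
Power = 14.28 kWh ÷ 84 h = 0.17 kW = 170 W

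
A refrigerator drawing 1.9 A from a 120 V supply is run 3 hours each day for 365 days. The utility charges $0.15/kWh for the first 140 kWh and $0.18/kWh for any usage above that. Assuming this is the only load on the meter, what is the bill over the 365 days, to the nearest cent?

Power = 1.9 A × 120 V = 228 W = 0.228 kW
Runtime = 3 h/day × 365 days = 1095 h
Energy = 0.228 kW × 1095 h = 249.66 kWh
Tier 1 (0–140 kWh): 140 × $0.15 = $21
Above 140 kWh: 109.66 × $0.18 = $19.7388
Bill = $40.74

$40.74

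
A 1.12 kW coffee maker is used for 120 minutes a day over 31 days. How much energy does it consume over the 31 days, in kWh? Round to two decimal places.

69.44 kWh

Runtime = 120 min × 31 = 3720 min = 62 h
Energy = 1.12 kW × 62 h = 69.44 kWh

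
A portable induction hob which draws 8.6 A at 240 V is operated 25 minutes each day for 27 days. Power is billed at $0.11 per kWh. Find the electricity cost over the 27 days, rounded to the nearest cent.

$2.55

Power = 8.6 A × 240 V = 2064 W = 2.064 kW
Runtime = 25 min × 27 = 675 min = 11.25 h
Energy = 2.064 kW × 11.25 h = 23.22 kWh
Cost = 23.22 kWh × $0.11/kWh = $2.55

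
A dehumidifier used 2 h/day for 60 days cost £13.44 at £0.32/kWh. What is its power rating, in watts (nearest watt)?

350 W

Energy = £13.44 ÷ £0.32/kWh = 42 kWh
Runtime = 2 h/day × 60 days = 120 h
Power = 42 kWh ÷ 120 h = 0.35 kW = 350 W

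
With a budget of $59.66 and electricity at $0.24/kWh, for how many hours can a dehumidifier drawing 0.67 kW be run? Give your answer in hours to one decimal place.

Energy available = $59.66 ÷ $0.24/kWh = 248.5833 kWh
Hours = 248.5833 kWh ÷ 0.67 kW = 371.0 h

371.0 h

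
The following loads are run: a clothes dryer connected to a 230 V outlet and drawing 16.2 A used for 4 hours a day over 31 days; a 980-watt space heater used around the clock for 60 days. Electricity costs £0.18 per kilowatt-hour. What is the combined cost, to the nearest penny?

£337.18

clothes dryer: Power = 16.2 A × 230 V = 3726 W = 3.726 kW
clothes dryer: Runtime = 4 h/day × 31 days = 124 h
clothes dryer: 3.726 kW × 124 h = 462.024 kWh
space heater: Runtime = 24 h × 60 = 1440 h
space heater: 0.98 kW × 1440 h = 1411.2 kWh
Total energy = 1873.224 kWh
Cost = 1873.224 × £0.18 = £337.18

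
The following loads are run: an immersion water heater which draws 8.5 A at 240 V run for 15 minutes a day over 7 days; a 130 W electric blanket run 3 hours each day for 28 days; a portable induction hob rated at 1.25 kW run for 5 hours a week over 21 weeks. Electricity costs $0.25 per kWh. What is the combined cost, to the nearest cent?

immersion water heater: Power = 8.5 A × 240 V = 2040 W = 2.04 kW
immersion water heater: Runtime = 15 min × 7 = 105 min = 1.75 h
immersion water heater: 2.04 kW × 1.75 h = 3.57 kWh
electric blanket: Runtime = 3 h/day × 28 days = 84 h
electric blanket: 0.13 kW × 84 h = 10.92 kWh
portable induction hob: Runtime = 5 h/week × 21 weeks = 105 h
portable induction hob: 1.25 kW × 105 h = 131.25 kWh
Total energy = 145.74 kWh
Cost = 145.74 × $0.25 = $36.44

$36.44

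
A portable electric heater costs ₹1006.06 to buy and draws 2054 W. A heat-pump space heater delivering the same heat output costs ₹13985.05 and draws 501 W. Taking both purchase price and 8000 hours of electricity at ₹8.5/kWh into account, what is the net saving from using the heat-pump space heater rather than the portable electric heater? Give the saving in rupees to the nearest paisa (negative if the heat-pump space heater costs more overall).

₹92625.01

portable electric heater: ₹1006.06 + (2054/1000) kW × 8000 h × ₹8.5 = ₹1006.06 + ₹139672 = ₹140678.06
heat-pump space heater: ₹13985.05 + (501/1000) kW × 8000 h × ₹8.5 = ₹13985.05 + ₹34068 = ₹48053.05
Saving = ₹140678.06 − ₹48053.05 = ₹92625.01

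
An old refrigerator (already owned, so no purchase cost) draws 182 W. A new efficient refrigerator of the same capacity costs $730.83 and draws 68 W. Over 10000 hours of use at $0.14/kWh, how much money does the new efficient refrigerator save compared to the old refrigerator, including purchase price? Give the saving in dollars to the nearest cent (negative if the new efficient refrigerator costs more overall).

old refrigerator: $0.00 + (182/1000) kW × 10000 h × $0.14 = $0.00 + $254.8 = $254.8
new efficient refrigerator: $730.83 + (68/1000) kW × 10000 h × $0.14 = $730.83 + $95.2 = $826.03
Saving = $254.8 − $826.03 = −$571.23

-$571.23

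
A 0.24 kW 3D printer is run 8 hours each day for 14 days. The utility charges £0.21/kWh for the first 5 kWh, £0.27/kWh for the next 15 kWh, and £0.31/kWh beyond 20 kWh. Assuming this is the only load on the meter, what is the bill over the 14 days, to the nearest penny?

Runtime = 8 h/day × 14 days = 112 h
Energy = 0.24 kW × 112 h = 26.88 kWh
Tier 1 (0–5 kWh): 5 × £0.21 = £1.05
Tier 2 (5–20 kWh): 15 × £0.27 = £4.05
Above 20 kWh: 6.88 × £0.31 = £2.1328
Bill = £7.23

£7.23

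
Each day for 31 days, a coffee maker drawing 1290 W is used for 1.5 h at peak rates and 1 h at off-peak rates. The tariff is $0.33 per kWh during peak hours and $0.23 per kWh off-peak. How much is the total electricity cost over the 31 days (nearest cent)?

Peak energy = 1.29 kW × 1.5 h × 31 = 59.985 kWh
Off-peak energy = 1.29 kW × 1 h × 31 = 39.99 kWh
Cost = 59.985 × $0.33 + 39.99 × $0.23 = $19.79505 + $9.1977 = $28.99

$28.99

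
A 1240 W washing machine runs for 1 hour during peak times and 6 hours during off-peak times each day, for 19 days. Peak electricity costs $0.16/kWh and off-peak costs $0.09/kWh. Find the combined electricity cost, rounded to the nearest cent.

$16.49

Peak energy = 1.24 kW × 1 h × 19 = 23.56 kWh
Off-peak energy = 1.24 kW × 6 h × 19 = 141.36 kWh
Cost = 23.56 × $0.16 + 141.36 × $0.09 = $3.7696 + $12.7224 = $16.49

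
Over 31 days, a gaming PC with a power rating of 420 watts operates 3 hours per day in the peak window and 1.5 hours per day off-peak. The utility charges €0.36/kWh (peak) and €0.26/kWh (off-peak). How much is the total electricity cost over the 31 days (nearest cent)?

Peak energy = 0.42 kW × 3 h × 31 = 39.06 kWh
Off-peak energy = 0.42 kW × 1.5 h × 31 = 19.53 kWh
Cost = 39.06 × €0.36 + 19.53 × €0.26 = €14.0616 + €5.0778 = €19.14

€19.14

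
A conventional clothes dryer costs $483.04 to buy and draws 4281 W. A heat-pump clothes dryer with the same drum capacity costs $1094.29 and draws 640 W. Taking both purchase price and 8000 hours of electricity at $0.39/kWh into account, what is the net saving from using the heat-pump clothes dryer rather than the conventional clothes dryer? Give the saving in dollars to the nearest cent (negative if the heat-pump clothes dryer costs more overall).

conventional clothes dryer: $483.04 + (4281/1000) kW × 8000 h × $0.39 = $483.04 + $13356.72 = $13839.76
heat-pump clothes dryer: $1094.29 + (640/1000) kW × 8000 h × $0.39 = $1094.29 + $1996.8 = $3091.09
Saving = $13839.76 − $3091.09 = $10748.67

$10748.67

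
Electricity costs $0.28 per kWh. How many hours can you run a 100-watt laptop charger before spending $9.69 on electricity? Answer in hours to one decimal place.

346.1 h

Energy available = $9.69 ÷ $0.28/kWh = 34.6071 kWh
Hours = 34.6071 kWh ÷ 0.1 kW = 346.1 h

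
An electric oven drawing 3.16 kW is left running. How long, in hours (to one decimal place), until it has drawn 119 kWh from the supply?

37.7 h

Hours = 119 kWh ÷ 3.16 kW = 37.7 h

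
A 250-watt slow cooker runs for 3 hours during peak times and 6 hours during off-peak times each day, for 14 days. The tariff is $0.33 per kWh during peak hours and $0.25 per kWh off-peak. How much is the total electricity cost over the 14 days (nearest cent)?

$8.72

Peak energy = 0.25 kW × 3 h × 14 = 10.5 kWh
Off-peak energy = 0.25 kW × 6 h × 14 = 21 kWh
Cost = 10.5 × $0.33 + 21 × $0.25 = $3.465 + $5.25 = $8.72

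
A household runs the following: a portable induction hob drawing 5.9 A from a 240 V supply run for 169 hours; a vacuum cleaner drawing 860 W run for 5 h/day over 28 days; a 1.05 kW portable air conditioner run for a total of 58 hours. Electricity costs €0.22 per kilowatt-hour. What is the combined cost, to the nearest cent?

portable induction hob: Power = 5.9 A × 240 V = 1416 W = 1.416 kW
portable induction hob: 1.416 kW × 169 h = 239.304 kWh
vacuum cleaner: Runtime = 5 h/day × 28 days = 140 h
vacuum cleaner: 0.86 kW × 140 h = 120.4 kWh
portable air conditioner: 1.05 kW × 58 h = 60.9 kWh
Total energy = 420.604 kWh
Cost = 420.604 × €0.22 = €92.53

€92.53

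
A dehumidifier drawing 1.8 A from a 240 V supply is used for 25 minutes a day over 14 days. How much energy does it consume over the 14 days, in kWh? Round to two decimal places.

Power = 1.8 A × 240 V = 432 W = 0.432 kW
Runtime = 25 min × 14 = 350 min = 5.833333… h
Energy = 0.432 kW × 5.833333… h = 2.52 kWh

2.52 kWh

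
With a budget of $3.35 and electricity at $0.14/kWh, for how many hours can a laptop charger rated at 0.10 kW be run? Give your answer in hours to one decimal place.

239.3 h

Energy available = $3.35 ÷ $0.14/kWh = 23.9286 kWh
Hours = 23.9286 kWh ÷ 0.1 kW = 239.3 h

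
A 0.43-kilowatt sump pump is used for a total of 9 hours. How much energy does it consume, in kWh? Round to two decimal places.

Energy = 0.43 kW × 9 h = 3.87 kWh

3.87 kWh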